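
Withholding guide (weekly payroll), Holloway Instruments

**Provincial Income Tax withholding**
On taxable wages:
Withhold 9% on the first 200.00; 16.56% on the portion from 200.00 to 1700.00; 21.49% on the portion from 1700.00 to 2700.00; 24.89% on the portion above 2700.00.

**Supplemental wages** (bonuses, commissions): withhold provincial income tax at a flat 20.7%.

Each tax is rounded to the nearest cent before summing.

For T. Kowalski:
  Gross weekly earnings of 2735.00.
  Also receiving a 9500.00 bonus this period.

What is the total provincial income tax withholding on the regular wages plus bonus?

Provincial Income Tax: taxable = 2735.00
  481.30 + 24.89% × (2735.00 − 2700.00) = 481.30 + 24.89% × 35.00 = 490.01
Supplemental (20.7% flat on bonus): 20.7% × 9500.00 = 1966.50
Total provincial income tax: 490.01 + 1966.50 = 2456.51

2456.51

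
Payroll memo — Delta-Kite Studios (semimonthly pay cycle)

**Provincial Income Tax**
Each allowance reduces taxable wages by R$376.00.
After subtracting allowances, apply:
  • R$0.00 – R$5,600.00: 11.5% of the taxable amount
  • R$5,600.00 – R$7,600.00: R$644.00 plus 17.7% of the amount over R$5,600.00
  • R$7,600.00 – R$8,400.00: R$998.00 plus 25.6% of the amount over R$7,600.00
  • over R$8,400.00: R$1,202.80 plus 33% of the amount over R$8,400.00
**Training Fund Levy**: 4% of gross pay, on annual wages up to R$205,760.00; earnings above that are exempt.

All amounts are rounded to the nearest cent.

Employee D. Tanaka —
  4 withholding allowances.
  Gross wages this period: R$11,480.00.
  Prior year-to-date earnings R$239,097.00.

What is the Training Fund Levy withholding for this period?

R$0.00

Training Fund Levy: YTD R$239,097.00 ≥ cap R$205,760.00 → R$0.00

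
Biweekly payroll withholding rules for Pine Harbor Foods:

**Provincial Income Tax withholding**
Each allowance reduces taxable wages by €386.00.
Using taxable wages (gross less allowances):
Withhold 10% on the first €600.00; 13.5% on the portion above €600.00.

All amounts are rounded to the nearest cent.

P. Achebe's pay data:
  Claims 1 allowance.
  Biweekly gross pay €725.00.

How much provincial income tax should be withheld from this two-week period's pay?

€33.90

Provincial Income Tax: taxable = €725.00 − 1×€386.00 = €339.00
  10% × €339.00 = €33.90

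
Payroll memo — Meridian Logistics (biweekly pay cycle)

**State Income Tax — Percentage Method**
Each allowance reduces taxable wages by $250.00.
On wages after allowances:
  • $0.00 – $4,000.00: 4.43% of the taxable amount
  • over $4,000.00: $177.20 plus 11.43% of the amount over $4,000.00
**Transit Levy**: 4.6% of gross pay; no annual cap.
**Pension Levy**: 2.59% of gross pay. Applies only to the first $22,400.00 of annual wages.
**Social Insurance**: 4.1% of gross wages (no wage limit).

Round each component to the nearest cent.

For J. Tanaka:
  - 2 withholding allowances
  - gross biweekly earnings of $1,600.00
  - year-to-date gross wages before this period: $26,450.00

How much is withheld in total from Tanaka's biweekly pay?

State Income Tax: taxable = $1,600.00 − 2×$250.00 = $1,100.00
  4.43% × $1,100.00 = $48.73
Transit Levy: 4.6% × $1,600.00 = $73.60
Pension Levy: YTD $26,450.00 ≥ cap $22,400.00 → $0.00
Social Insurance: 4.1% × $1,600.00 = $65.60
Total: $48.73 + $73.60 + $0.00 + $65.60 = $187.93

$187.93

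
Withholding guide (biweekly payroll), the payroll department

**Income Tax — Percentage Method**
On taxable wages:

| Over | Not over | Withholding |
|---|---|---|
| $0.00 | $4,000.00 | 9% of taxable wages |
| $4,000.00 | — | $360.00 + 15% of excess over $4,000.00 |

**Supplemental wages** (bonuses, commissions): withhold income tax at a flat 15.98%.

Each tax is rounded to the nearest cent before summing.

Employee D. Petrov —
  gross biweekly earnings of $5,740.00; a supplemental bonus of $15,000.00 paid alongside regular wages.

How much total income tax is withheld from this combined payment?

Income Tax: taxable = $5,740.00
  $360.00 + 15% × ($5,740.00 − $4,000.00) = $360.00 + 15% × $1,740.00 = $621.00
Supplemental (15.98% flat on bonus): 15.98% × $15,000.00 = $2,397.00
Total income tax: $621.00 + $2,397.00 = $3,018.00

$3,018.00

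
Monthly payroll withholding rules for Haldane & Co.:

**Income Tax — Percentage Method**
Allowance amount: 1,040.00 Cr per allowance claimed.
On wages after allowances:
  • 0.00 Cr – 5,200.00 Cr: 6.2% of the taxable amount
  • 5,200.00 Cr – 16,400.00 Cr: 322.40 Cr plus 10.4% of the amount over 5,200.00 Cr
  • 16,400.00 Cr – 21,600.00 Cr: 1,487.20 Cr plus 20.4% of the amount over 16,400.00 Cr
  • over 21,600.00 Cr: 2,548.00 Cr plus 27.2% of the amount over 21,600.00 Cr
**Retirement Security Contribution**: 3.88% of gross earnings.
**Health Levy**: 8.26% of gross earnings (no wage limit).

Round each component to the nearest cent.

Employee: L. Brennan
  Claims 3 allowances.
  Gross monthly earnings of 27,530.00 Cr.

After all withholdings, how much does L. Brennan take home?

20,875.54 Cr

Income Tax: taxable = 27,530.00 Cr − 3×1,040.00 Cr = 24,410.00 Cr
  2,548.00 Cr + 27.2% × (24,410.00 Cr − 21,600.00 Cr) = 2,548.00 Cr + 27.2% × 2,810.00 Cr = 3,312.32 Cr
Retirement Security Contribution: 3.88% × 27,530.00 Cr = 1,068.16 Cr
Health Levy: 8.26% × 27,530.00 Cr = 2,273.98 Cr
Total withheld: 3,312.32 Cr + 1,068.16 Cr + 2,273.98 Cr = 6,654.46 Cr
Net pay: 27,530.00 Cr − 6,654.46 Cr = 20,875.54 Cr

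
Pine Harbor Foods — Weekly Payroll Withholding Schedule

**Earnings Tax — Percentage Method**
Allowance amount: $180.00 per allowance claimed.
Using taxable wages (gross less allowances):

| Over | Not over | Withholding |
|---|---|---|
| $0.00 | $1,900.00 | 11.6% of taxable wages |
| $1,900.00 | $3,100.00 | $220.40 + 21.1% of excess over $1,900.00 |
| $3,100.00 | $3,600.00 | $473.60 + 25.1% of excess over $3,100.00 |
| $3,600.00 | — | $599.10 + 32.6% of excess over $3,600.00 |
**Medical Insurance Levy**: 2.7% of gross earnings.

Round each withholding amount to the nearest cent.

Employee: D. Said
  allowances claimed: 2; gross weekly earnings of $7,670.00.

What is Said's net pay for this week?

Earnings Tax: taxable = $7,670.00 − 2×$180.00 = $7,310.00
  $599.10 + 32.6% × ($7,310.00 − $3,600.00) = $599.10 + 32.6% × $3,710.00 = $1,808.56
Medical Insurance Levy: 2.7% × $7,670.00 = $207.09
Total withheld: $1,808.56 + $207.09 = $2,015.65
Net pay: $7,670.00 − $2,015.65 = $5,654.35

$5,654.35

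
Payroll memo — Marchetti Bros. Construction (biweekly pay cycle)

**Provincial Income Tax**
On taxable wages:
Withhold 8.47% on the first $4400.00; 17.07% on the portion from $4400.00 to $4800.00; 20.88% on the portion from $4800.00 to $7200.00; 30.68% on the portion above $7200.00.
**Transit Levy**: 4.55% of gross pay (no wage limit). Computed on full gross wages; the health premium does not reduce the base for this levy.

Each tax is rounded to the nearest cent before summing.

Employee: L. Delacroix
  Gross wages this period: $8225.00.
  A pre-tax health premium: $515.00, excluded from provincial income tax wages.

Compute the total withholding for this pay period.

Provincial Income Tax: taxable = $8225.00 − $515.00 = $7710.00
  $942.08 + 30.68% × ($7710.00 − $7200.00) = $942.08 + 30.68% × $510.00 = $1098.55
Transit Levy: 4.55% × $8225.00 = $374.24
Total: $1098.55 + $374.24 = $1472.79

$1472.79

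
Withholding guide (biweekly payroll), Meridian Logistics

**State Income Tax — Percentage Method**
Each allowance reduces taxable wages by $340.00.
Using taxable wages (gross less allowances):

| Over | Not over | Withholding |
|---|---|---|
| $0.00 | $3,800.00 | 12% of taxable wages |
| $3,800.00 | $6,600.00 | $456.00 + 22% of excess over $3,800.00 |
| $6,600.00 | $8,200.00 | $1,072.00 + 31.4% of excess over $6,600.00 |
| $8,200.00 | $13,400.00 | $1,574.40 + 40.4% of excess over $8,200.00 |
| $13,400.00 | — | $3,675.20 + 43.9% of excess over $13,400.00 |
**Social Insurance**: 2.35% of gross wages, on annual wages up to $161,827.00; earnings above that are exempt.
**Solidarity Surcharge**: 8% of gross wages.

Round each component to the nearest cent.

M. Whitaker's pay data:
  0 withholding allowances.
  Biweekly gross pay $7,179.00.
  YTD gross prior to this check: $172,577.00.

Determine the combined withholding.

$1,828.13

State Income Tax: taxable = $7,179.00
  $1,072.00 + 31.4% × ($7,179.00 − $6,600.00) = $1,072.00 + 31.4% × $579.00 = $1,253.81
Social Insurance: YTD $172,577.00 ≥ cap $161,827.00 → $0.00
Solidarity Surcharge: 8% × $7,179.00 = $574.32
Total: $1,253.81 + $0.00 + $574.32 = $1,828.13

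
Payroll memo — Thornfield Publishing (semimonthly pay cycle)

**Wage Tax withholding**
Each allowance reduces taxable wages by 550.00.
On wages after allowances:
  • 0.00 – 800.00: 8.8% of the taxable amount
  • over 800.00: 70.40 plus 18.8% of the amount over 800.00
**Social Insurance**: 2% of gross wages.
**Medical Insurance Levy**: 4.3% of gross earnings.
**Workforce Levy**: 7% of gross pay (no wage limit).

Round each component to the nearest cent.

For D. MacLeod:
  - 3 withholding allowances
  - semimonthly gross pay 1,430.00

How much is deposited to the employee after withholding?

Wage Tax: taxable = 1,430.00 − 3×550.00 = -220.00
  Taxable ≤ 0 → 0.00
Social Insurance: 2% × 1,430.00 = 28.60
Medical Insurance Levy: 4.3% × 1,430.00 = 61.49
Workforce Levy: 7% × 1,430.00 = 100.10
Total withheld: 0.00 + 28.60 + 61.49 + 100.10 = 190.19
Net pay: 1,430.00 − 190.19 = 1,239.81

1,239.81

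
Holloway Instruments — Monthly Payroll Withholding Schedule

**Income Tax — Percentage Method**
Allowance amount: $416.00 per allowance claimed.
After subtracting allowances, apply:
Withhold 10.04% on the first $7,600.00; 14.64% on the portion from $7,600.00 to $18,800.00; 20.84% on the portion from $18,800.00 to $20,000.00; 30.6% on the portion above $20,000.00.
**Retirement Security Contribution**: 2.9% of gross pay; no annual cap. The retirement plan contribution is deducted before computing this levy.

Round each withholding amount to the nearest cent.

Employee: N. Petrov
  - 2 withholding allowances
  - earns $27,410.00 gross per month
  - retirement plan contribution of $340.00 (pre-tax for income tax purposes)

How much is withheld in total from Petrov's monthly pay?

Income Tax: taxable = $27,410.00 − $340.00 − 2×$416.00 = $26,238.00
  $2,652.80 + 30.6% × ($26,238.00 − $20,000.00) = $2,652.80 + 30.6% × $6,238.00 = $4,561.63
Retirement Security Contribution: 2.9% × $27,070.00 = $785.03
Total: $4,561.63 + $785.03 = $5,346.66

$5,346.66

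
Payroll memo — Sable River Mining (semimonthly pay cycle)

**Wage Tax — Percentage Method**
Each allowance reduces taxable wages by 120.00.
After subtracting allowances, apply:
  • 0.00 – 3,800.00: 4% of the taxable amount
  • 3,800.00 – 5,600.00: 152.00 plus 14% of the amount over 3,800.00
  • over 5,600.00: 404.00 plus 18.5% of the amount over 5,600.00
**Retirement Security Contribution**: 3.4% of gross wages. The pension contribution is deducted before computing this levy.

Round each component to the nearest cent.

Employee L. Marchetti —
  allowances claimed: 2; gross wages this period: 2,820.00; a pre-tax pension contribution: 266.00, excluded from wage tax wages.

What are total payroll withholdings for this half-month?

Wage Tax: taxable = 2,820.00 − 266.00 − 2×120.00 = 2,314.00
  4% × 2,314.00 = 92.56
Retirement Security Contribution: 3.4% × 2,554.00 = 86.84
Total: 92.56 + 86.84 = 179.40

179.40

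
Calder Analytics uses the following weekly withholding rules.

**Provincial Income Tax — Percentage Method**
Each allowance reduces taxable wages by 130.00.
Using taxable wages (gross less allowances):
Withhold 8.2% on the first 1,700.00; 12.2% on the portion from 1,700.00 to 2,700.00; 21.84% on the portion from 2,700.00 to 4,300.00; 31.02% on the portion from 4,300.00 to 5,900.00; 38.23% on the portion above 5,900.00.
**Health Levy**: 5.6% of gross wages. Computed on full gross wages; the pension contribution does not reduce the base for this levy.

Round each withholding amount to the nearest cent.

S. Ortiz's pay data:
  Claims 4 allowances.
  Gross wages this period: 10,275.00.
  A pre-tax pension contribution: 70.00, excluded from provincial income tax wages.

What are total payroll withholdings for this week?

Provincial Income Tax: taxable = 10,275.00 − 70.00 − 4×130.00 = 9,685.00
  1,107.16 + 38.23% × (9,685.00 − 5,900.00) = 1,107.16 + 38.23% × 3,785.00 = 2,554.17
Health Levy: 5.6% × 10,275.00 = 575.40
Total: 2,554.17 + 575.40 = 3,129.57

3,129.57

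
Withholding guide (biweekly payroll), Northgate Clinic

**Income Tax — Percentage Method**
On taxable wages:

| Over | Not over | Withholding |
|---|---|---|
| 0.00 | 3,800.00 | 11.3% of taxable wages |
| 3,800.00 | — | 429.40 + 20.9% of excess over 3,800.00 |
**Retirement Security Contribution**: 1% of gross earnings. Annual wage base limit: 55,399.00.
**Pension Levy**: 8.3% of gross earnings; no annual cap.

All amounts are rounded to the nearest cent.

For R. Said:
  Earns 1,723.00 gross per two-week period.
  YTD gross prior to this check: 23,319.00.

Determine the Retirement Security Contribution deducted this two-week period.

17.23

Retirement Security Contribution: 1% × 1,723.00 = 17.23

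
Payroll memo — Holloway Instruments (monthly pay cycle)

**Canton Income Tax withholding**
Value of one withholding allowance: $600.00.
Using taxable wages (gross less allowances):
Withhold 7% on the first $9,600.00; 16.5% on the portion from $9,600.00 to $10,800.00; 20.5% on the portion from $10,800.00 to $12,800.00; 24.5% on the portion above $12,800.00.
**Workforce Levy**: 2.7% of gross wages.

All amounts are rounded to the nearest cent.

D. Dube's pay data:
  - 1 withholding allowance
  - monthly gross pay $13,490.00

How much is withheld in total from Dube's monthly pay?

$1,666.28

Canton Income Tax: taxable = $13,490.00 − 1×$600.00 = $12,890.00
  $1,280.00 + 24.5% × ($12,890.00 − $12,800.00) = $1,280.00 + 24.5% × $90.00 = $1,302.05
Workforce Levy: 2.7% × $13,490.00 = $364.23
Total: $1,302.05 + $364.23 = $1,666.28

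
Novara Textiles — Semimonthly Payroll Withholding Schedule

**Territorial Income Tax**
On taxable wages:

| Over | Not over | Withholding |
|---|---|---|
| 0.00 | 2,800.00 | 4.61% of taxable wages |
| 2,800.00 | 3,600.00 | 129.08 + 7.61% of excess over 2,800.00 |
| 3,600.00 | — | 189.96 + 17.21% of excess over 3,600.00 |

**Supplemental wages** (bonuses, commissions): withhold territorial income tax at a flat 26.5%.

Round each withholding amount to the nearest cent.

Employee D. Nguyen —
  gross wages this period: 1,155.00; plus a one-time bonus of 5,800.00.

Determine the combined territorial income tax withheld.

1,590.25

Territorial Income Tax: taxable = 1,155.00
  4.61% × 1,155.00 = 53.25
Supplemental (26.5% flat on bonus): 26.5% × 5,800.00 = 1,537.00
Total territorial income tax: 53.25 + 1,537.00 = 1,590.25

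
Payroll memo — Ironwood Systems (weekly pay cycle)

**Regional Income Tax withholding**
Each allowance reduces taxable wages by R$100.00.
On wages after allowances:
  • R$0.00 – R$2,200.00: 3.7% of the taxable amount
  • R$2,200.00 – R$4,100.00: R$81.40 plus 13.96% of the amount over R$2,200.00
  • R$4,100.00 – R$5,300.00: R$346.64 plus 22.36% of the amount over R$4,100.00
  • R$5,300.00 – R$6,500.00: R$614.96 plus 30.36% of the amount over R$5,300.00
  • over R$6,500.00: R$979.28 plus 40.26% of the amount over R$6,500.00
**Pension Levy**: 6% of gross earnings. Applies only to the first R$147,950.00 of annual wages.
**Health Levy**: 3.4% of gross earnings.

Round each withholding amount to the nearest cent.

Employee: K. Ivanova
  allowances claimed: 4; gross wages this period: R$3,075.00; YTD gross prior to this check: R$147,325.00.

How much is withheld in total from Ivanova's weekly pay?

Regional Income Tax: taxable = R$3,075.00 − 4×R$100.00 = R$2,675.00
  R$81.40 + 13.96% × (R$2,675.00 − R$2,200.00) = R$81.40 + 13.96% × R$475.00 = R$147.71
Pension Levy: cap R$147,950.00 − YTD R$147,325.00 = R$625.00 subject; 6% × R$625.00 = R$37.50
Health Levy: 3.4% × R$3,075.00 = R$104.55
Total: R$147.71 + R$37.50 + R$104.55 = R$289.76

R$289.76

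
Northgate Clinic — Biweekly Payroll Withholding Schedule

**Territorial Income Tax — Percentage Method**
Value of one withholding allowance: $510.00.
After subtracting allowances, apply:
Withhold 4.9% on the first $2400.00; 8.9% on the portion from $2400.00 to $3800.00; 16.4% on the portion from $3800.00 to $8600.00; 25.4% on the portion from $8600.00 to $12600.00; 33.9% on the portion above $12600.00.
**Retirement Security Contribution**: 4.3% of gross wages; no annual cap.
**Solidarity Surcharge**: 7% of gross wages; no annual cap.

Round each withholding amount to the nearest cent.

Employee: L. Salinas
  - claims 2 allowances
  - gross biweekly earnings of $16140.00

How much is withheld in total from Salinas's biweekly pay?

$4723.50

Territorial Income Tax: taxable = $16140.00 − 2×$510.00 = $15120.00
  $2045.40 + 33.9% × ($15120.00 − $12600.00) = $2045.40 + 33.9% × $2520.00 = $2899.68
Retirement Security Contribution: 4.3% × $16140.00 = $694.02
Solidarity Surcharge: 7% × $16140.00 = $1129.80
Total: $2899.68 + $694.02 + $1129.80 = $4723.50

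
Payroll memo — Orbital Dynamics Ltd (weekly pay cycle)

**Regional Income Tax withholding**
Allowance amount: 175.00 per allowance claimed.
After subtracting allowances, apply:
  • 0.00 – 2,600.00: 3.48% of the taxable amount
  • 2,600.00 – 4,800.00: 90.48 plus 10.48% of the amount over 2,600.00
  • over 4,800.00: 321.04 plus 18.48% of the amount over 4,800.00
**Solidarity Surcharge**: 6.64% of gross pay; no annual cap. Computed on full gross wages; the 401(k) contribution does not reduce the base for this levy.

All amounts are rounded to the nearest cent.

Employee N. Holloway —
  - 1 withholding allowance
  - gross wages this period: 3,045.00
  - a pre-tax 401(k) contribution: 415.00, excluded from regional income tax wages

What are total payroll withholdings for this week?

287.62

Regional Income Tax: taxable = 3,045.00 − 415.00 − 1×175.00 = 2,455.00
  3.48% × 2,455.00 = 85.43
Solidarity Surcharge: 6.64% × 3,045.00 = 202.19
Total: 85.43 + 202.19 = 287.62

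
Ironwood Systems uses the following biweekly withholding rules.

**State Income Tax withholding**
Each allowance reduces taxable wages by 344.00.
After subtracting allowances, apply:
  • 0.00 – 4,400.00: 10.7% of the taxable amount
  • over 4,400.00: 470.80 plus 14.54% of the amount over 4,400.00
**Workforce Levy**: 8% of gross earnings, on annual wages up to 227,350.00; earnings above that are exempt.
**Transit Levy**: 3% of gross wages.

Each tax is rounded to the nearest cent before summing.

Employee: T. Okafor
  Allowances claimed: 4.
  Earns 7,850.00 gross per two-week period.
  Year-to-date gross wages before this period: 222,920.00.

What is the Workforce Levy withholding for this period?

Workforce Levy: cap 227,350.00 − YTD 222,920.00 = 4,430.00 subject; 8% × 4,430.00 = 354.40

354.40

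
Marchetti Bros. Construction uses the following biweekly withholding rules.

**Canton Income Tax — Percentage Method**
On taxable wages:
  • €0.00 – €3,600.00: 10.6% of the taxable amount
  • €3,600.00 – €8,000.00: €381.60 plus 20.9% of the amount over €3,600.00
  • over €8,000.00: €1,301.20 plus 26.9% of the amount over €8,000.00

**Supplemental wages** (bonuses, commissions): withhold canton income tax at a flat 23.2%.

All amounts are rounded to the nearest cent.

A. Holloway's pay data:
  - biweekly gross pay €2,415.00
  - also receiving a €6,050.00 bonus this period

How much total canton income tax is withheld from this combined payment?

Canton Income Tax: taxable = €2,415.00
  10.6% × €2,415.00 = €255.99
Supplemental (23.2% flat on bonus): 23.2% × €6,050.00 = €1,403.60
Total canton income tax: €255.99 + €1,403.60 = €1,659.59

€1,659.59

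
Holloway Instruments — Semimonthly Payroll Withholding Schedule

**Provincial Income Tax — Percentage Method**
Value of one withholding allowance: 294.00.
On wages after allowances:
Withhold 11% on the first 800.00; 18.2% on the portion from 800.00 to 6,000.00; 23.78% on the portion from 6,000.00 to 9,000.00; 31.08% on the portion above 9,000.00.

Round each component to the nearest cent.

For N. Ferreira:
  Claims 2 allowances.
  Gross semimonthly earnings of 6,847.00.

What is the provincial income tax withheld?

Provincial Income Tax: taxable = 6,847.00 − 2×294.00 = 6,259.00
  1,034.40 + 23.78% × (6,259.00 − 6,000.00) = 1,034.40 + 23.78% × 259.00 = 1,095.99

1,095.99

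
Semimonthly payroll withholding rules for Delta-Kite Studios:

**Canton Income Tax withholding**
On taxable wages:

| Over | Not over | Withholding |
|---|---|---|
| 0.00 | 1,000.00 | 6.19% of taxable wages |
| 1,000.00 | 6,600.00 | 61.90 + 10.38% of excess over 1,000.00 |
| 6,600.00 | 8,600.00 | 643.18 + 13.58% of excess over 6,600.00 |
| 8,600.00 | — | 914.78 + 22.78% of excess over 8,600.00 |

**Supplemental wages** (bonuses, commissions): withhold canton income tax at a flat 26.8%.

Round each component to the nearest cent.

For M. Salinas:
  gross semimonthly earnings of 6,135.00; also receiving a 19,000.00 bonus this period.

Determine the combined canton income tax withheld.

Canton Income Tax: taxable = 6,135.00
  61.90 + 10.38% × (6,135.00 − 1,000.00) = 61.90 + 10.38% × 5,135.00 = 594.91
Supplemental (26.8% flat on bonus): 26.8% × 19,000.00 = 5,092.00
Total canton income tax: 594.91 + 5,092.00 = 5,686.91

5,686.91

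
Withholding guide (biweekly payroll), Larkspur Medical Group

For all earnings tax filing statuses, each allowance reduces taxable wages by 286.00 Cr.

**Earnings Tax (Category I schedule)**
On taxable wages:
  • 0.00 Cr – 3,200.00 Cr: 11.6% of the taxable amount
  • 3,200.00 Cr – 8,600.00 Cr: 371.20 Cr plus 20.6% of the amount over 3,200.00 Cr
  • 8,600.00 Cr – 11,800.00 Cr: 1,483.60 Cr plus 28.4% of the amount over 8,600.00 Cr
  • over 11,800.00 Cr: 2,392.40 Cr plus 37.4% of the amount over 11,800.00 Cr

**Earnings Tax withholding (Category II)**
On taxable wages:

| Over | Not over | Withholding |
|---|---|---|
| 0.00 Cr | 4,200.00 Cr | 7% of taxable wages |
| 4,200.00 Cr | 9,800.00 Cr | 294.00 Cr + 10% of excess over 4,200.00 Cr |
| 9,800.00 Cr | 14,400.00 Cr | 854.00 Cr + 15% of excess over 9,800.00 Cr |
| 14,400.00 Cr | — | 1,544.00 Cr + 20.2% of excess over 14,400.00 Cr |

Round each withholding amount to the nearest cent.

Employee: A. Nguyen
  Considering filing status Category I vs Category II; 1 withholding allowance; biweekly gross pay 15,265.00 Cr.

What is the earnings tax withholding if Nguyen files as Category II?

1,660.96 Cr

Earnings Tax (Category II): taxable = 15,265.00 Cr − 1×286.00 Cr = 14,979.00 Cr
  1,544.00 Cr + 20.2% × (14,979.00 Cr − 14,400.00 Cr) = 1,544.00 Cr + 20.2% × 579.00 Cr = 1,660.96 Cr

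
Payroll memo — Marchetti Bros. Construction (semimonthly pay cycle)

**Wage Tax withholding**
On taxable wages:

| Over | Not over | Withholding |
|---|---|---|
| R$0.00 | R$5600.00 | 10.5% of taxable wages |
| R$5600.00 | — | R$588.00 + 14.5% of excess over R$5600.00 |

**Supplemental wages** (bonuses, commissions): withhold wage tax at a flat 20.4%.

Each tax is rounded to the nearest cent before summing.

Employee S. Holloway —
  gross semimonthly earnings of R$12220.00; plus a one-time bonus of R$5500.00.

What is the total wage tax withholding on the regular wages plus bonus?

Wage Tax: taxable = R$12220.00
  R$588.00 + 14.5% × (R$12220.00 − R$5600.00) = R$588.00 + 14.5% × R$6620.00 = R$1547.90
Supplemental (20.4% flat on bonus): 20.4% × R$5500.00 = R$1122.00
Total wage tax: R$1547.90 + R$1122.00 = R$2669.90

R$2669.90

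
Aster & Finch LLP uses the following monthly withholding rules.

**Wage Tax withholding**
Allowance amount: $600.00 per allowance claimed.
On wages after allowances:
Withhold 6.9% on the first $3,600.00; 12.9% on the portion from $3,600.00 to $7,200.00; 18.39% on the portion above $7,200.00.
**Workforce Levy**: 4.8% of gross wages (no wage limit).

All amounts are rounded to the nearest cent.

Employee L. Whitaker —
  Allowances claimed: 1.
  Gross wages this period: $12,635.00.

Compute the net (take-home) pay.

Wage Tax: taxable = $12,635.00 − 1×$600.00 = $12,035.00
  $712.80 + 18.39% × ($12,035.00 − $7,200.00) = $712.80 + 18.39% × $4,835.00 = $1,601.96
Workforce Levy: 4.8% × $12,635.00 = $606.48
Total withheld: $1,601.96 + $606.48 = $2,208.44
Net pay: $12,635.00 − $2,208.44 = $10,426.56

$10,426.56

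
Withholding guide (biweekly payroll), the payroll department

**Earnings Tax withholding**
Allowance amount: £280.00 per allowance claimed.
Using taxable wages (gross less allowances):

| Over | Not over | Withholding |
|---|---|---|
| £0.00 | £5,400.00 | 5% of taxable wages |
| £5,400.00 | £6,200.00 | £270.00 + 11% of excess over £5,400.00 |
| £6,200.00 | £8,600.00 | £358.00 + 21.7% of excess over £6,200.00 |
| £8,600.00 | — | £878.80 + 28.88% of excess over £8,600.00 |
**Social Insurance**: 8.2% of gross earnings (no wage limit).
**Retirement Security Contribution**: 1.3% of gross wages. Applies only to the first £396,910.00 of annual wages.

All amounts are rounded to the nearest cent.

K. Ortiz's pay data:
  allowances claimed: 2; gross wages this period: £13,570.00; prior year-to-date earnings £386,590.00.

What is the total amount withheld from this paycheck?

£3,399.31

Earnings Tax: taxable = £13,570.00 − 2×£280.00 = £13,010.00
  £878.80 + 28.88% × (£13,010.00 − £8,600.00) = £878.80 + 28.88% × £4,410.00 = £2,152.41
Social Insurance: 8.2% × £13,570.00 = £1,112.74
Retirement Security Contribution: cap £396,910.00 − YTD £386,590.00 = £10,320.00 subject; 1.3% × £10,320.00 = £134.16
Total: £2,152.41 + £1,112.74 + £134.16 = £3,399.31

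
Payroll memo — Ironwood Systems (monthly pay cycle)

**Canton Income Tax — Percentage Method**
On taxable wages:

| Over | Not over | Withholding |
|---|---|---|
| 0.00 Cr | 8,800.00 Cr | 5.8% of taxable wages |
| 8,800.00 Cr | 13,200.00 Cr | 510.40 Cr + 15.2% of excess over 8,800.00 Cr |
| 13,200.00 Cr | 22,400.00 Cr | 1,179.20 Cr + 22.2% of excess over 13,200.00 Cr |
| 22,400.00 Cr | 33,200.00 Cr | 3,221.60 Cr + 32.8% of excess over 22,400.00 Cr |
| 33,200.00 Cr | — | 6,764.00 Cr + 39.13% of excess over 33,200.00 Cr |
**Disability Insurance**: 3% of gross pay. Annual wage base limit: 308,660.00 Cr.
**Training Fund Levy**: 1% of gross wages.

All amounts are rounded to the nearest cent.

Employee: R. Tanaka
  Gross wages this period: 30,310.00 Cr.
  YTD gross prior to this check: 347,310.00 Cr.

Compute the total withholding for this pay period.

Canton Income Tax: taxable = 30,310.00 Cr
  3,221.60 Cr + 32.8% × (30,310.00 Cr − 22,400.00 Cr) = 3,221.60 Cr + 32.8% × 7,910.00 Cr = 5,816.08 Cr
Disability Insurance: YTD 347,310.00 Cr ≥ cap 308,660.00 Cr → 0.00 Cr
Training Fund Levy: 1% × 30,310.00 Cr = 303.10 Cr
Total: 5,816.08 Cr + 0.00 Cr + 303.10 Cr = 6,119.18 Cr

6,119.18 Cr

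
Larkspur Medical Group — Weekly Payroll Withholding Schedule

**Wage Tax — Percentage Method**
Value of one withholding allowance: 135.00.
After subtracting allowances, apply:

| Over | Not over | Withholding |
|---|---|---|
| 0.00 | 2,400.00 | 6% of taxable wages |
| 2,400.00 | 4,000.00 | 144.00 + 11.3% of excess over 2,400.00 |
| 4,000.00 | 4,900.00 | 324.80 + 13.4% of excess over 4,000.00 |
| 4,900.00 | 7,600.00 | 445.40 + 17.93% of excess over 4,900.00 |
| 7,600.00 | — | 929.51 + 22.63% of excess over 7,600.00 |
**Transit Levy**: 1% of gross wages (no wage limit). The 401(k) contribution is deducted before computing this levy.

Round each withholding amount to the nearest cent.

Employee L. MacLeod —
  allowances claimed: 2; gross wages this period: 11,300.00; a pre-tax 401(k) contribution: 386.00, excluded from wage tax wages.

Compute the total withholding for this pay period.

1,727.51

Wage Tax: taxable = 11,300.00 − 386.00 − 2×135.00 = 10,644.00
  929.51 + 22.63% × (10,644.00 − 7,600.00) = 929.51 + 22.63% × 3,044.00 = 1,618.37
Transit Levy: 1% × 10,914.00 = 109.14
Total: 1,618.37 + 109.14 = 1,727.51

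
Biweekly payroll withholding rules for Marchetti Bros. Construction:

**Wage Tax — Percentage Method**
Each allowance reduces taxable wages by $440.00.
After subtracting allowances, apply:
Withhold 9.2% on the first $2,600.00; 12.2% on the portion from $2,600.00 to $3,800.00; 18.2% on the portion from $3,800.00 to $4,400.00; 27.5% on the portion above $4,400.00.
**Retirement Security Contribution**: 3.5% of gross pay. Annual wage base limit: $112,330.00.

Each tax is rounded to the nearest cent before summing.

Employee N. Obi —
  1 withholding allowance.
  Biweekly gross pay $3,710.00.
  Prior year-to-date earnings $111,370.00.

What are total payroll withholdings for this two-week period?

$354.54

Wage Tax: taxable = $3,710.00 − 1×$440.00 = $3,270.00
  $239.20 + 12.2% × ($3,270.00 − $2,600.00) = $239.20 + 12.2% × $670.00 = $320.94
Retirement Security Contribution: cap $112,330.00 − YTD $111,370.00 = $960.00 subject; 3.5% × $960.00 = $33.60
Total: $320.94 + $33.60 = $354.54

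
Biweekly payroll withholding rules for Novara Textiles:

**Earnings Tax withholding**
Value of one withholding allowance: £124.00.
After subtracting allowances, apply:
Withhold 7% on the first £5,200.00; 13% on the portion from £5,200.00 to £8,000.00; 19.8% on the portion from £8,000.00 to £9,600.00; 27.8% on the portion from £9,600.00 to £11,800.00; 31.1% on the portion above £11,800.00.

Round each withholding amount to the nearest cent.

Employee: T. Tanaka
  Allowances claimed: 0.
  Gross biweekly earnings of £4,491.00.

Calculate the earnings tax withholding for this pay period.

£314.37

Earnings Tax: taxable = £4,491.00
  7% × £4,491.00 = £314.37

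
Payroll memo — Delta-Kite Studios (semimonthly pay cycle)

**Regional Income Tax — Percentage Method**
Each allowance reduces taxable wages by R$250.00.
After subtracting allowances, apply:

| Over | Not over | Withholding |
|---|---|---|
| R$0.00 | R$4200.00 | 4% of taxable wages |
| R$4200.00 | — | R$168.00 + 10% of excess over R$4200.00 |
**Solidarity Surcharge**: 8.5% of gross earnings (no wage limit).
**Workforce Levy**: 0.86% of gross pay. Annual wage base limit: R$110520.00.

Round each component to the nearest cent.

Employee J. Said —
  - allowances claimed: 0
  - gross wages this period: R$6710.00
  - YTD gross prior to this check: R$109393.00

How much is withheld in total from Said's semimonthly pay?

R$999.04

Regional Income Tax: taxable = R$6710.00
  R$168.00 + 10% × (R$6710.00 − R$4200.00) = R$168.00 + 10% × R$2510.00 = R$419.00
Solidarity Surcharge: 8.5% × R$6710.00 = R$570.35
Workforce Levy: cap R$110520.00 − YTD R$109393.00 = R$1127.00 subject; 0.86% × R$1127.00 = R$9.69
Total: R$419.00 + R$570.35 + R$9.69 = R$999.04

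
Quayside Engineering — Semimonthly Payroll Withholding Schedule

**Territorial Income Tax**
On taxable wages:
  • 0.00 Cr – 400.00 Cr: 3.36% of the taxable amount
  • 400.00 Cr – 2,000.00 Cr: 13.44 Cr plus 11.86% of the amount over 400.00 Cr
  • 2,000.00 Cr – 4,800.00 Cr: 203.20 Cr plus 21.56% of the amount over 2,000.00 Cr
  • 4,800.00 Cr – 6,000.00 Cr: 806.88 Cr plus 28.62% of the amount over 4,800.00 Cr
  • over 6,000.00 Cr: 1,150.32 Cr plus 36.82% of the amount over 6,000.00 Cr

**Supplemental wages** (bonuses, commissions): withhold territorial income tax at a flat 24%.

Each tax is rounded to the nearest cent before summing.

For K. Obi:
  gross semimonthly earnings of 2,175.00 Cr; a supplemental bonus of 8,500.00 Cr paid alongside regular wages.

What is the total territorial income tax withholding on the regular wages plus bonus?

Territorial Income Tax: taxable = 2,175.00 Cr
  203.20 Cr + 21.56% × (2,175.00 Cr − 2,000.00 Cr) = 203.20 Cr + 21.56% × 175.00 Cr = 240.93 Cr
Supplemental (24% flat on bonus): 24% × 8,500.00 Cr = 2,040.00 Cr
Total territorial income tax: 240.93 Cr + 2,040.00 Cr = 2,280.93 Cr

2,280.93 Cr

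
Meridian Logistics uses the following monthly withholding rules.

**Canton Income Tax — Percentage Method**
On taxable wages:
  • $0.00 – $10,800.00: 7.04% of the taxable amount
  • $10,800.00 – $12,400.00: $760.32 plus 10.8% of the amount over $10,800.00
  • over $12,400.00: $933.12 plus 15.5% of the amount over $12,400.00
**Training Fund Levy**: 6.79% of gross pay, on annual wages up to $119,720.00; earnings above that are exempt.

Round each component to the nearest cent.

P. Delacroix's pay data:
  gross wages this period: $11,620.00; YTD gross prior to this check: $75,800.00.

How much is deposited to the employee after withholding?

$9,982.12

Canton Income Tax: taxable = $11,620.00
  $760.32 + 10.8% × ($11,620.00 − $10,800.00) = $760.32 + 10.8% × $820.00 = $848.88
Training Fund Levy: 6.79% × $11,620.00 = $789.00
Total withheld: $848.88 + $789.00 = $1,637.88
Net pay: $11,620.00 − $1,637.88 = $9,982.12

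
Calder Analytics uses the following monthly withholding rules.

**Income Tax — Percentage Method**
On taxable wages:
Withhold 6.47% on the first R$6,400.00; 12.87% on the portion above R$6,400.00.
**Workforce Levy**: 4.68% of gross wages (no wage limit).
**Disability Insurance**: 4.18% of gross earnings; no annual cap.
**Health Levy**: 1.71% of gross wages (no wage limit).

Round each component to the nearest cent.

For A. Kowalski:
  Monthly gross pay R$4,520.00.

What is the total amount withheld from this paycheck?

R$770.21

Income Tax: taxable = R$4,520.00
  6.47% × R$4,520.00 = R$292.44
Workforce Levy: 4.68% × R$4,520.00 = R$211.54
Disability Insurance: 4.18% × R$4,520.00 = R$188.94
Health Levy: 1.71% × R$4,520.00 = R$77.29
Total: R$292.44 + R$211.54 + R$188.94 + R$77.29 = R$770.21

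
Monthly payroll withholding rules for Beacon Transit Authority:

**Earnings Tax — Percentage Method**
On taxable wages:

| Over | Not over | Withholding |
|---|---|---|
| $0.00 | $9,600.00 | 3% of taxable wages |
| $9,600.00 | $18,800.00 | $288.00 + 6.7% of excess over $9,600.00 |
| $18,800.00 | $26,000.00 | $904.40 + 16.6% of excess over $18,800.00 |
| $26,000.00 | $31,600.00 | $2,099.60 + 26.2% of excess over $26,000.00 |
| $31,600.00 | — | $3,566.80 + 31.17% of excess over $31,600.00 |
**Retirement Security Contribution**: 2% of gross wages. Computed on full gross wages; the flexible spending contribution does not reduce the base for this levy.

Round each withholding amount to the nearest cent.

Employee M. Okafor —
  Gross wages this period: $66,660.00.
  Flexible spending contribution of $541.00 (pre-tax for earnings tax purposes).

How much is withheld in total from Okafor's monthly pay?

$15,659.57

Earnings Tax: taxable = $66,660.00 − $541.00 = $66,119.00
  $3,566.80 + 31.17% × ($66,119.00 − $31,600.00) = $3,566.80 + 31.17% × $34,519.00 = $14,326.37
Retirement Security Contribution: 2% × $66,660.00 = $1,333.20
Total: $14,326.37 + $1,333.20 = $15,659.57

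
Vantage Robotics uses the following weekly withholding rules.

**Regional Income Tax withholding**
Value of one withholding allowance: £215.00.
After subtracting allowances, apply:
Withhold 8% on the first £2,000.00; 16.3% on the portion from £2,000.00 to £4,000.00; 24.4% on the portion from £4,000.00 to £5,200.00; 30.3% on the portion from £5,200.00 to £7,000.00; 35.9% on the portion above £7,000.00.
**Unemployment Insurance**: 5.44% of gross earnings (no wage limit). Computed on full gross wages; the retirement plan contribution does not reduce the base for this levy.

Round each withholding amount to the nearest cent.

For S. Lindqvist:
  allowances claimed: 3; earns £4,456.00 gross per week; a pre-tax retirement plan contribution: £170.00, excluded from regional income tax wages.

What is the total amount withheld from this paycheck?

Regional Income Tax: taxable = £4,456.00 − £170.00 − 3×£215.00 = £3,641.00
  £160.00 + 16.3% × (£3,641.00 − £2,000.00) = £160.00 + 16.3% × £1,641.00 = £427.48
Unemployment Insurance: 5.44% × £4,456.00 = £242.41
Total: £427.48 + £242.41 = £669.89

£669.89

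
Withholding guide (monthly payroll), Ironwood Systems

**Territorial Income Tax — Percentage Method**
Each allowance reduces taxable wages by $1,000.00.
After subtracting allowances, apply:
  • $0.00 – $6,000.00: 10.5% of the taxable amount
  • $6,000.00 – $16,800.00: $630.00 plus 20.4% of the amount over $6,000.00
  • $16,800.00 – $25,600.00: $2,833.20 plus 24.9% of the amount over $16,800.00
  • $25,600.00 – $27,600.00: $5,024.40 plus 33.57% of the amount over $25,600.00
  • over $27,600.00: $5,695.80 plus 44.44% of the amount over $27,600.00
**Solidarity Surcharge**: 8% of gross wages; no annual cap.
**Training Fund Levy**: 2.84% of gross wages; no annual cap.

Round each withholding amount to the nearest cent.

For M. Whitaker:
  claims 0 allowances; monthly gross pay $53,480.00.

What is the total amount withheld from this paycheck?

$22,994.10

Territorial Income Tax: taxable = $53,480.00
  $5,695.80 + 44.44% × ($53,480.00 − $27,600.00) = $5,695.80 + 44.44% × $25,880.00 = $17,196.87
Solidarity Surcharge: 8% × $53,480.00 = $4,278.40
Training Fund Levy: 2.84% × $53,480.00 = $1,518.83
Total: $17,196.87 + $4,278.40 + $1,518.83 = $22,994.10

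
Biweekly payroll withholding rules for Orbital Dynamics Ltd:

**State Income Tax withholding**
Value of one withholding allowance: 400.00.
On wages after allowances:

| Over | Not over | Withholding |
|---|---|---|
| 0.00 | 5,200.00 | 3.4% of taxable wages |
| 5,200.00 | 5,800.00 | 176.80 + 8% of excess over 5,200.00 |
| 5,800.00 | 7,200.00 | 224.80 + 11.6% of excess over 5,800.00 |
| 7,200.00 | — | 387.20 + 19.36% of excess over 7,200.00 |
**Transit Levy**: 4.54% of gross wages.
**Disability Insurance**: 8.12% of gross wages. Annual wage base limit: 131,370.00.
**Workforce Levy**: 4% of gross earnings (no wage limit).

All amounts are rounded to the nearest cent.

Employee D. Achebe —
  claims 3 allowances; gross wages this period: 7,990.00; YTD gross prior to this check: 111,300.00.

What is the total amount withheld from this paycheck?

1,670.78

State Income Tax: taxable = 7,990.00 − 3×400.00 = 6,790.00
  224.80 + 11.6% × (6,790.00 − 5,800.00) = 224.80 + 11.6% × 990.00 = 339.64
Transit Levy: 4.54% × 7,990.00 = 362.75
Disability Insurance: 8.12% × 7,990.00 = 648.79
Workforce Levy: 4% × 7,990.00 = 319.60
Total: 339.64 + 362.75 + 648.79 + 319.60 = 1,670.78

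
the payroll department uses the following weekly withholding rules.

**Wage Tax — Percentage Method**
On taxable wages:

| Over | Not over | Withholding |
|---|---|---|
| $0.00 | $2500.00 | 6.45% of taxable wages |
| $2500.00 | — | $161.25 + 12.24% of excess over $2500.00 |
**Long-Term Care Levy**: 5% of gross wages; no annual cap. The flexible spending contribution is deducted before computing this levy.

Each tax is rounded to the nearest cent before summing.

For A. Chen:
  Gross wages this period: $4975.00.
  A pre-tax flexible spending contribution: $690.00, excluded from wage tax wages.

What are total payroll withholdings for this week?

Wage Tax: taxable = $4975.00 − $690.00 = $4285.00
  $161.25 + 12.24% × ($4285.00 − $2500.00) = $161.25 + 12.24% × $1785.00 = $379.73
Long-Term Care Levy: 5% × $4285.00 = $214.25
Total: $379.73 + $214.25 = $593.98

$593.98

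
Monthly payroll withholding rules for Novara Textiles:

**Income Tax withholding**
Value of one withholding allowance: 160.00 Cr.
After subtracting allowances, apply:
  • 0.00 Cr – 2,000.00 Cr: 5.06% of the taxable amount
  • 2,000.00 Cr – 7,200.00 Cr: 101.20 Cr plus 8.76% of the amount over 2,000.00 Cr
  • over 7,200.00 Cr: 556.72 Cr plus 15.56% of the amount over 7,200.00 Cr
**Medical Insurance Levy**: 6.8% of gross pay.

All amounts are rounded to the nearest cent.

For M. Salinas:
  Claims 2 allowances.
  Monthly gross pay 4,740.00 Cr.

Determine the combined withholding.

Income Tax: taxable = 4,740.00 Cr − 2×160.00 Cr = 4,420.00 Cr
  101.20 Cr + 8.76% × (4,420.00 Cr − 2,000.00 Cr) = 101.20 Cr + 8.76% × 2,420.00 Cr = 313.19 Cr
Medical Insurance Levy: 6.8% × 4,740.00 Cr = 322.32 Cr
Total: 313.19 Cr + 322.32 Cr = 635.51 Cr

635.51 Cr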